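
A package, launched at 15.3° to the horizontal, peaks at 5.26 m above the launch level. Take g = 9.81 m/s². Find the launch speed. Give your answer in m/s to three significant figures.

38.5 m/s

At the peak v_y = 0, so v_y0 = √(2gH) = √(2 × 9.81 × 5.26) = 10.16 m/s.
v_y0 = v₀ sin θ ⇒ v₀ = 10.16 / sin 15.3° = 38.50 m/s.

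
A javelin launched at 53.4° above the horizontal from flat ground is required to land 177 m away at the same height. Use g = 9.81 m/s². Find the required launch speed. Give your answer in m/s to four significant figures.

On level ground R = v₀² sin 2θ / g ⇒ v₀ = √(gR / sin 2θ).
v₀ = √(9.81 × 177 / sin 106.8°) = √(1736 / 0.9573) = √1813.8 = 42.59 m/s.

42.59 m/s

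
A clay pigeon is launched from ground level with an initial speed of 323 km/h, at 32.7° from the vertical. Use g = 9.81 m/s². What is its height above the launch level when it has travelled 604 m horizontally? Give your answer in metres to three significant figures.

179 m

Convert: 323 km/h = 323/3.6 = 89.72 m/s.
Components: vₓ = 89.72 sin 32.7° = 48.47 m/s, v_y0 = 89.72 cos 32.7° = 75.50 m/s.
At x = 604 m, t = x/vₓ = 604/48.47 = 12.46 s.
Height: y = v_y0 t − ½ g t² = 75.50 × 12.46 − 4.905 × 12.46² = 940.8 − 761.6 = 179.2 m.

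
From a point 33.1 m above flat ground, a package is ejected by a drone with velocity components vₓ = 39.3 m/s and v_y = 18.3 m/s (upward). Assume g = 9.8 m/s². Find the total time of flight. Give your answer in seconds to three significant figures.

Vertical motion (up positive, ground at y = 0): 4.900 t² − (18.30) t − 33.1 = 0, so t = (18.30 + √(18.30² + 2·9.80·33.1)) / 9.80 = (18.30 + 31.36) / 9.80 = 5.068 s.

5.07 s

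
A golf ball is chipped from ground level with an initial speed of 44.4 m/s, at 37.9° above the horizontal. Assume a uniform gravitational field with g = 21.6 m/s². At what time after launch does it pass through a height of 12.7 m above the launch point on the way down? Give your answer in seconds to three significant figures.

1.91 s

Resolve: vₓ = 44.40 cos 37.9° = 35.04 m/s and v_y0 = 44.40 sin 37.9° = 27.27 m/s.
Set y = v_y0 t − ½ g t² = 12.7: 10.80 t² − 27.27 t + 12.7 = 0.
Quadratic formula: t = (27.27 ± √195.25) / 21.6 = (27.27 ± 13.97) / 21.6 → t = 0.6158 s or 1.910 s.
The descending-branch root is 1.910 s.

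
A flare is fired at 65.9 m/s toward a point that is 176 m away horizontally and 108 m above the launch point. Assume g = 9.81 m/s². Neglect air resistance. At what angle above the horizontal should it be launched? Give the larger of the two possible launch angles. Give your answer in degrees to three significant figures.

76.0°

Trajectory: y = x tanθ − g x² (1 + tan²θ)/(2v₀²). With x = 176, y = 108, v₀ = 65.9, g = 9.81:
34.99 tan²θ − 176 tanθ + (143.0) = 0.
tanθ = [176 ± √(176² − 4 × 34.99 × (143.0))] / (2 × 34.99) = (176 ± 104.7) / 69.97, giving tanθ = 1.019 or 4.012.
θ = 45.53° or 76.00°; the larger is 76.00°.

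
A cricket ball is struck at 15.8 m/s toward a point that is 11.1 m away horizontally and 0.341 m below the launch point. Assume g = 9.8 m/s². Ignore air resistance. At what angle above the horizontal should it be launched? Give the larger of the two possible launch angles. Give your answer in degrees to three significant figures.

77.2°

Trajectory: y = x tanθ − g x² (1 + tan²θ)/(2v₀²). With x = 11.1, y = −0.341, v₀ = 15.8, g = 9.80:
2.418 tan²θ − 11.1 tanθ + (2.077) = 0.
tanθ = [11.1 ± √(11.1² − 4 × 2.418 × (2.077))] / (2 × 2.418) = (11.1 ± 10.15) / 4.837, giving tanθ = 0.1955 or 4.394.
θ = 11.06° or 77.18°; the larger is 77.18°.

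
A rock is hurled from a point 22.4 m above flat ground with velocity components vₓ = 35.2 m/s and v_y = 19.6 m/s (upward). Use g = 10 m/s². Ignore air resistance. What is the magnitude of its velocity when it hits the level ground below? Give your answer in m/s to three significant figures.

Vertical motion (up positive, ground at y = 0): 5.000 t² − (19.60) t − 22.4 = 0, so t = (19.60 + √(19.60² + 2·10.0·22.4)) / 10.0 = (19.60 + 28.85) / 10.0 = 4.845 s.
Vertical velocity at impact: v_y = v_y0 − g t = 19.60 − 10.0 × 4.845 = −28.85 m/s.
Speed: |v| = √(vₓ² + v_y²) = √(35.20² + 28.85²) = 45.51 m/s.

45.5 m/s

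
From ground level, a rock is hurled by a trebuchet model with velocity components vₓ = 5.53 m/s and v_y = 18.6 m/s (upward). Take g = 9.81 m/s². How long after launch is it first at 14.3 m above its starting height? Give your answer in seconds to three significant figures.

Height y(t) = 18.60 t − 4.905 t² = 14.3 gives 4.905 t² − 18.60 t + 14.3 = 0.
Quadratic formula: t = (18.60 ± √65.394) / 9.81 = (18.60 ± 8.087) / 9.81 → t = 1.072 s or 2.720 s.
The first (ascending) time is 1.072 s.

1.07 s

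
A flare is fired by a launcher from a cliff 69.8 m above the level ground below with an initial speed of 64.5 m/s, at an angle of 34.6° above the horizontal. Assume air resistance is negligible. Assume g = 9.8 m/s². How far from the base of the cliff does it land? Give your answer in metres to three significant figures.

480 m

Resolve: vₓ = 64.50 cos 34.6° = 53.09 m/s and v_y0 = 64.50 sin 34.6° = 36.63 m/s.
Vertical motion (up positive, ground at y = 0): 4.900 t² − (36.63) t − 69.8 = 0, so t = (36.63 + √(36.63² + 2·9.80·69.8)) / 9.80 = (36.63 + 52.05) / 9.80 = 9.049 s.
Horizontal distance: R = vₓ t = 53.09 × 9.049 = 480.4 m.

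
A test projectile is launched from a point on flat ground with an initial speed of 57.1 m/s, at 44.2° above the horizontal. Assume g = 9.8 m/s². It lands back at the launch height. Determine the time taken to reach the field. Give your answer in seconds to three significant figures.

Horizontal component vₓ = 57.10 cos 44.2° = 40.94 m/s; vertical v_y0 = 57.10 sin 44.2° = 39.81 m/s.
Landing at launch height ⇒ T = 2 v_y0 / g = 2 × 39.81 / 9.80 = 8.124 s.

8.12 s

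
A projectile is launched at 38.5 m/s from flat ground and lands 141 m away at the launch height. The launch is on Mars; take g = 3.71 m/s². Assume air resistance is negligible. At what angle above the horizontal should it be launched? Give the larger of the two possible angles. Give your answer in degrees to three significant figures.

From R = (v₀²/g) sin 2θ: sin 2θ = 3.71 × 141 / 1482.2 = 0.3529.
2θ = 20.67° or 180° − 20.67° = 159.3°, so θ = 10.33° or 79.67°.
The larger angle is 79.67°.

79.7°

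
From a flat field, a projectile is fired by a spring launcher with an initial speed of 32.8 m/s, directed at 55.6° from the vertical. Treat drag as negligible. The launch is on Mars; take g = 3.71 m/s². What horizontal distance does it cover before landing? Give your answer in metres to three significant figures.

Components: vₓ = 32.80 sin 55.6° = 27.06 m/s, v_y0 = 32.80 cos 55.6° = 18.53 m/s.
Flight time T = 2 v_y0 / g = 9.990 s.
Range: R = vₓ T = 27.06 × 9.990 = 270.4 m.

270 m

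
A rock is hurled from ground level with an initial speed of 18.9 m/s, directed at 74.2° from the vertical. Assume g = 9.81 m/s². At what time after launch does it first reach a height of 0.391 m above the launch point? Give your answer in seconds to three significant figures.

0.0825 s

Resolve: vₓ = 18.90 sin 74.2° = 18.19 m/s and v_y0 = 18.90 cos 74.2° = 5.146 m/s.
Height y(t) = 5.146 t − 4.905 t² = 0.391 gives 4.905 t² − 5.146 t + 0.391 = 0.
t = [5.146 ± √(5.146² − 2·9.81·0.391)] / 9.81 = (5.146 ± 4.337) / 9.81, so t = 0.08246 s or t = 0.9667 s.
The first (ascending) time is 0.08246 s.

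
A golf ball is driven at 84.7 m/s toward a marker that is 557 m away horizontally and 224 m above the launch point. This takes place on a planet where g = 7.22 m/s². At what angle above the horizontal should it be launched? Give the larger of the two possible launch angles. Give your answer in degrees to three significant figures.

69.3°

Trajectory: y = x tanθ − g x² (1 + tan²θ)/(2v₀²). With x = 557, y = 224, v₀ = 84.7, g = 7.22:
156.1 tan²θ − 557 tanθ + (380.1) = 0.
tanθ = [557 ± √(557² − 4 × 156.1 × (380.1))] / (2 × 156.1) = (557 ± 270.0) / 312.2, giving tanθ = 0.9193 or 2.649.
θ = 42.59° or 69.31°; the larger is 69.31°.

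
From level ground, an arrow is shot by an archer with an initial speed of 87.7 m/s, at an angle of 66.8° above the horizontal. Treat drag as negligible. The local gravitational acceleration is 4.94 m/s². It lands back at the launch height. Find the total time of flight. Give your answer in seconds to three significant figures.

32.6 s

Horizontal component vₓ = 87.70 cos 66.8° = 34.55 m/s; vertical v_y0 = 87.70 sin 66.8° = 80.61 m/s.
Landing at launch height ⇒ T = 2 v_y0 / g = 2 × 80.61 / 4.94 = 32.63 s.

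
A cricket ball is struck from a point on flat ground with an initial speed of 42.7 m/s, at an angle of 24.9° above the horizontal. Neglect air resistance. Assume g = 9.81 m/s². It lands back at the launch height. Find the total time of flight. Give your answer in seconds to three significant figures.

vₓ = 42.70 cos 24.9° = 38.73 m/s; v_y0 = 42.70 sin 24.9° = 17.98 m/s.
It returns to y = 0 when t = 2 v_y0 / g = 2(17.98)/9.81 = 3.665 s.

3.67 s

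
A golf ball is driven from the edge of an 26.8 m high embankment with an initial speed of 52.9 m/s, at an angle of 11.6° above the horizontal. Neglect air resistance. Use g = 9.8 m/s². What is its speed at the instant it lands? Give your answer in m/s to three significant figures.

57.7 m/s

Components: vₓ = 52.90 cos 11.6° = 51.82 m/s, v_y0 = 52.90 sin 11.6° = 10.64 m/s.
With up positive and y = 0 at the ground: y(t) = 26.8 + (10.64) t − 4.900 t². Setting y = 0 and taking the positive root: t = [10.64 + √(10.64² + 2·9.80·26.8)] / 9.80 = (10.64 + 25.27) / 9.80 = 3.664 s.
Vertical velocity at impact: v_y = v_y0 − g t = 10.64 − 9.80 × 3.664 = −25.27 m/s.
Speed: |v| = √(vₓ² + v_y²) = √(51.82² + 25.27²) = 57.65 m/s.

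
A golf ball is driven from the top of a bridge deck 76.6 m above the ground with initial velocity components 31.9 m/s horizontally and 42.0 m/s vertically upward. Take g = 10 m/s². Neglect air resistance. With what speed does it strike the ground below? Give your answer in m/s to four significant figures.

Vertical motion (up positive, ground at y = 0): 5.000 t² − (42.00) t − 76.6 = 0, so t = (42.00 + √(42.00² + 2·10.0·76.6)) / 10.0 = (42.00 + 57.41) / 10.0 = 9.941 s.
Vertical velocity at impact: v_y = v_y0 − g t = 42.00 − 10.0 × 9.941 = −57.41 m/s.
Speed: |v| = √(vₓ² + v_y²) = √(31.90² + 57.41²) = 65.68 m/s.

65.68 m/s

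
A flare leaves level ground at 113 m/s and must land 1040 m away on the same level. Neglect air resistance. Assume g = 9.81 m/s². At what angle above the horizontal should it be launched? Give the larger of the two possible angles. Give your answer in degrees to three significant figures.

63.5°

R = v₀² sin 2θ / g gives sin 2θ = gR/v₀² = 9.81·1040/113² = 0.7990.
2θ = 53.03° or 180° − 53.03° = 127.0°, so θ = 26.52° or 63.48°.
The larger angle is 63.48°.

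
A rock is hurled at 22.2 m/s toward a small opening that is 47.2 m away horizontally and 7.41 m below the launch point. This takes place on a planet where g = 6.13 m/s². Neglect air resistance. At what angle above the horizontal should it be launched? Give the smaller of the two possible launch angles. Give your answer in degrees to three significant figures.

8.11°

Trajectory: y = x tanθ − g x² (1 + tan²θ)/(2v₀²). With x = 47.2, y = −7.41, v₀ = 22.2, g = 6.13:
13.86 tan²θ − 47.2 tanθ + (6.445) = 0.
tanθ = [47.2 ± √(47.2² − 4 × 13.86 × (6.445))] / (2 × 13.86) = (47.2 ± 43.25) / 27.71, giving tanθ = 0.1425 or 3.264.
θ = 8.111° or 72.97°; the smaller is 8.111°.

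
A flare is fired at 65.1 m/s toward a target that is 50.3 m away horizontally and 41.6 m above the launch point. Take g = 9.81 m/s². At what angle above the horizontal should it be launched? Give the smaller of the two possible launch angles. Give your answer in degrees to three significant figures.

Trajectory: y = x tanθ − g x² (1 + tan²θ)/(2v₀²). With x = 50.3, y = 41.6, v₀ = 65.1, g = 9.81:
2.928 tan²θ − 50.3 tanθ + (44.53) = 0.
tanθ = [50.3 ± √(50.3² − 4 × 2.928 × (44.53))] / (2 × 2.928) = (50.3 ± 44.82) / 5.857, giving tanθ = 0.9363 or 16.24.
θ = 43.12° or 86.48°; the smaller is 43.12°.

43.1°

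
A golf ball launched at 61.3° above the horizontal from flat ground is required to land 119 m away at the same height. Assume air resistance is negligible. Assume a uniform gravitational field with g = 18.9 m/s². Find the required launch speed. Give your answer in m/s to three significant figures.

51.7 m/s

Level-ground range: R = v₀² sin(2θ)/g, so v₀ = √(gR / sin 2θ).
v₀ = √(18.9 × 119 / sin 122.6°) = √(2249 / 0.8425) = √2669.7 = 51.67 m/s.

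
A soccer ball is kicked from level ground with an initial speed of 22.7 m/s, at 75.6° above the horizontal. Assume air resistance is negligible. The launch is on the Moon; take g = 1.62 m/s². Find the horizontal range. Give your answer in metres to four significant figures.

Horizontal component vₓ = 22.70 cos 75.6° = 5.645 m/s; vertical v_y0 = 22.70 sin 75.6° = 21.99 m/s.
Flight time T = 2 v_y0 / g = 27.14 s.
Range: R = vₓ T = 5.645 × 27.14 = 153.2 m.

153.2 m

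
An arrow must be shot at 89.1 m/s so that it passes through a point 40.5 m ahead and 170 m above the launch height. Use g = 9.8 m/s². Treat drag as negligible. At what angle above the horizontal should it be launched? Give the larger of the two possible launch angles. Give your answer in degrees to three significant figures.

88.4°

Trajectory: y = x tanθ − g x² (1 + tan²θ)/(2v₀²). With x = 40.5, y = 170, v₀ = 89.1, g = 9.80:
1.012 tan²θ − 40.5 tanθ + (171.0) = 0.
tanθ = [40.5 ± √(40.5² − 4 × 1.012 × (171.0))] / (2 × 1.012) = (40.5 ± 30.79) / 2.025, giving tanθ = 4.798 or 35.21.
θ = 78.23° or 88.37°; the larger is 88.37°.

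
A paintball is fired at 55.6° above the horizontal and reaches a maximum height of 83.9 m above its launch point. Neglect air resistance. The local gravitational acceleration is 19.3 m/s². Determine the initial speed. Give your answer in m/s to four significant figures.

68.97 m/s

At the peak v_y = 0, so v_y0 = √(2gH) = √(2 × 19.3 × 83.9) = 56.91 m/s.
v_y0 = v₀ sin θ ⇒ v₀ = 56.91 / sin 55.6° = 68.97 m/s.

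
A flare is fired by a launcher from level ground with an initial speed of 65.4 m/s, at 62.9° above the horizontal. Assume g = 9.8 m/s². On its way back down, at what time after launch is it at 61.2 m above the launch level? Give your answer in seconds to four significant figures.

10.72 s

Horizontal component vₓ = 65.40 cos 62.9° = 29.79 m/s; vertical v_y0 = 65.40 sin 62.9° = 58.22 m/s.
Set y = v_y0 t − ½ g t² = 61.2: 4.900 t² − 58.22 t + 61.2 = 0.
t = [58.22 ± √(58.22² − 2·9.80·61.2)] / 9.80 = (58.22 ± 46.80) / 9.80, so t = 1.166 s or t = 10.72 s.
The descending-branch root is 10.72 s.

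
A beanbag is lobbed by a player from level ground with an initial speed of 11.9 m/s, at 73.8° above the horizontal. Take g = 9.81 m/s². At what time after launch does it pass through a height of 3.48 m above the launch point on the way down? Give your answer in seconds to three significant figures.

Horizontal component vₓ = 11.90 cos 73.8° = 3.320 m/s; vertical v_y0 = 11.90 sin 73.8° = 11.43 m/s.
Require v_y0 t − ½ g t² = 3.48, i.e. 4.905 t² − 11.43 t + 3.48 = 0.
t = [11.43 ± √(11.43² − 2·9.81·3.48)] / 9.81 = (11.43 ± 7.894) / 9.81, so t = 0.3602 s or t = 1.970 s.
The descending-branch root is 1.970 s.

1.97 s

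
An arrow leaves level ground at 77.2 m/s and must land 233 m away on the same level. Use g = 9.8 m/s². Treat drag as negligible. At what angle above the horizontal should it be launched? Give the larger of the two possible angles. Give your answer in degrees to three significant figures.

78.7°

From R = (v₀²/g) sin 2θ: sin 2θ = 9.80 × 233 / 5959.8 = 0.3831.
2θ = 22.53° or 180° − 22.53° = 157.5°, so θ = 11.26° or 78.74°.
The larger angle is 78.74°.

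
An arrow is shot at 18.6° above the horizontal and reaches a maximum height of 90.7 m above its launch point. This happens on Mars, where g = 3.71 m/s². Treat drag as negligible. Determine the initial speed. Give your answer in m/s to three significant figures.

81.3 m/s

At the peak v_y = 0, so v_y0 = √(2gH) = √(2 × 3.71 × 90.7) = 25.94 m/s.
v_y0 = v₀ sin θ ⇒ v₀ = 25.94 / sin 18.6° = 81.33 m/s.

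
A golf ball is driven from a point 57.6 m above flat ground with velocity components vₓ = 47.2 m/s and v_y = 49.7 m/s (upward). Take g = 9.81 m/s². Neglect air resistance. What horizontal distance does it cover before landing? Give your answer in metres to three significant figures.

The projectile lands when y = 57.6 + (49.70) t − ½·9.81·t² = 0. Positive root: t = (49.70 + √(49.70² + 2·9.81·57.6)) / 9.81 = (49.70 + 60.00) / 9.81 = 11.18 s.
Horizontal distance: R = vₓ t = 47.20 × 11.18 = 527.8 m.

528 m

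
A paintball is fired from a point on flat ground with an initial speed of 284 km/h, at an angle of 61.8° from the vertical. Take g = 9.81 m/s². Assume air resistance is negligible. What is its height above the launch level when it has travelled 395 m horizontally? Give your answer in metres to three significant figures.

53.5 m

Convert: 284 km/h = 284/3.6 = 78.89 m/s.
Horizontal component vₓ = 78.89 sin 61.8° = 69.53 m/s; vertical v_y0 = 78.89 cos 61.8° = 37.28 m/s.
Time to reach x = 395 m: t = x/vₓ = 395/69.53 = 5.681 s.
Height: y = v_y0 t − ½ g t² = 37.28 × 5.681 − 4.905 × 5.681² = 211.8 − 158.3 = 53.47 m.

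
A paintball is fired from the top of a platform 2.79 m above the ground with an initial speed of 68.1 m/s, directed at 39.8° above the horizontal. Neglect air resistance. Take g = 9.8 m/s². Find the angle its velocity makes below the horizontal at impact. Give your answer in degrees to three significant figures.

vₓ = 68.10 cos 39.8° = 52.32 m/s; v_y0 = 68.10 sin 39.8° = 43.59 m/s.
Vertical motion (up positive, ground at y = 0): 4.900 t² − (43.59) t − 2.79 = 0, so t = (43.59 + √(43.59² + 2·9.80·2.79)) / 9.80 = (43.59 + 44.21) / 9.80 = 8.960 s.
At impact: v_y = v_y0 − g t = −44.21 m/s; vₓ = 52.32 m/s.
Angle below horizontal: arctan(|v_y|/vₓ) = arctan(44.21/52.32) = 40.20°.

40.2°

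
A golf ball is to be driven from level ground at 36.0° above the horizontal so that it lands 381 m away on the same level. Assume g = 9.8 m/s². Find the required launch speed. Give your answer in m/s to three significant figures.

From R = (v₀² / g) sin 2θ: v₀ = √(gR / sin 2θ).
v₀ = √(9.80 × 381 / sin 72.00°) = √(3734 / 0.9511) = √3925.9 = 62.66 m/s.

62.7 m/s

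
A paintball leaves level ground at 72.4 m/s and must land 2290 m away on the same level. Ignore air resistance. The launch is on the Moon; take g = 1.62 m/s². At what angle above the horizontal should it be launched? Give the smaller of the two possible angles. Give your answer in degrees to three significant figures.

Level-ground range R = v₀² sin(2θ)/g ⇒ sin(2θ) = gR/v₀² = 1.62 × 2290 / 72.4² = 0.7077.
2θ = 45.05° or 180° − 45.05° = 134.9°, so θ = 22.53° or 67.47°.
The smaller angle is 22.53°.

22.5°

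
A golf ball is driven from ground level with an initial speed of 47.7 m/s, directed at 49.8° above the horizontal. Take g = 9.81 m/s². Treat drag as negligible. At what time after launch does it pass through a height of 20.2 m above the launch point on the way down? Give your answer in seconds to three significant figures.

Resolve: vₓ = 47.70 cos 49.8° = 30.79 m/s and v_y0 = 47.70 sin 49.8° = 36.43 m/s.
Require v_y0 t − ½ g t² = 20.2, i.e. 4.905 t² − 36.43 t + 20.2 = 0.
Quadratic formula: t = (36.43 ± √931.04) / 9.81 = (36.43 ± 30.51) / 9.81 → t = 0.6035 s or 6.824 s.
The descending-branch root is 6.824 s.

6.82 s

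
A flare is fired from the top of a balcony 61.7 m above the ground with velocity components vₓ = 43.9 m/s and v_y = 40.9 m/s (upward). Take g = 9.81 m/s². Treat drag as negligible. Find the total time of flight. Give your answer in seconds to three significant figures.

Vertical motion (up positive, ground at y = 0): 4.905 t² − (40.90) t − 61.7 = 0, so t = (40.90 + √(40.90² + 2·9.81·61.7)) / 9.81 = (40.90 + 53.70) / 9.81 = 9.643 s.

9.64 s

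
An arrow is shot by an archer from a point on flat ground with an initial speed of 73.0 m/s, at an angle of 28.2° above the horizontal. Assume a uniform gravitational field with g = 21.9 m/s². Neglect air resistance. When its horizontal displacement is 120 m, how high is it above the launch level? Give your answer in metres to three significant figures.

Resolve: vₓ = 73.00 cos 28.2° = 64.34 m/s and v_y0 = 73.00 sin 28.2° = 34.50 m/s.
At x = 120 m, t = x/vₓ = 120/64.34 = 1.865 s.
Height: y = v_y0 t − ½ g t² = 34.50 × 1.865 − 10.95 × 1.865² = 64.34 − 38.10 = 26.25 m.

26.2 m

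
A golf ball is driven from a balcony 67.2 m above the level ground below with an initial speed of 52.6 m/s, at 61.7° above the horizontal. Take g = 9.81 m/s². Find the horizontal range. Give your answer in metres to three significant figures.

267 m

Horizontal component vₓ = 52.60 cos 61.7° = 24.94 m/s; vertical v_y0 = 52.60 sin 61.7° = 46.31 m/s.
The projectile lands when y = 67.2 + (46.31) t − ½·9.81·t² = 0. Positive root: t = (46.31 + √(46.31² + 2·9.81·67.2)) / 9.81 = (46.31 + 58.85) / 9.81 = 10.72 s.
Horizontal distance: R = vₓ t = 24.94 × 10.72 = 267.3 m.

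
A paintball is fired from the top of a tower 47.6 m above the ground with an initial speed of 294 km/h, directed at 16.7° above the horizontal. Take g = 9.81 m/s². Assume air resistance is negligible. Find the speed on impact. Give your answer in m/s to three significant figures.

87.2 m/s

Convert: 294 km/h = 294/3.6 = 81.67 m/s.
vₓ = 81.67 cos 16.7° = 78.22 m/s; v_y0 = 81.67 sin 16.7° = 23.47 m/s.
Vertical motion (up positive, ground at y = 0): 4.905 t² − (23.47) t − 47.6 = 0, so t = (23.47 + √(23.47² + 2·9.81·47.6)) / 9.81 = (23.47 + 38.53) / 9.81 = 6.320 s.
Vertical velocity at impact: v_y = v_y0 − g t = 23.47 − 9.81 × 6.320 = −38.53 m/s.
Speed: |v| = √(vₓ² + v_y²) = √(78.22² + 38.53²) = 87.20 m/s.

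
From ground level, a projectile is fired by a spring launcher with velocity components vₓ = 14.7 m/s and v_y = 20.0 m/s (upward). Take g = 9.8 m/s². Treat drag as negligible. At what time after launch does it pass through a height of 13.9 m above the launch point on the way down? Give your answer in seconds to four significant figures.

Height y(t) = 20.00 t − 4.900 t² = 13.9 gives 4.900 t² − 20.00 t + 13.9 = 0.
t = [20.00 ± √(20.00² − 2·9.80·13.9)] / 9.80 = (20.00 ± 11.29) / 9.80, so t = 0.8883 s or t = 3.193 s.
The descending-branch root is 3.193 s.

3.193 s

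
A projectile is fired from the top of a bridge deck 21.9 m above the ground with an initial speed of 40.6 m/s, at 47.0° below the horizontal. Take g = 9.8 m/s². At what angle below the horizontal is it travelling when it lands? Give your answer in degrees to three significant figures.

Resolve: vₓ = 40.60 cos 47.0° = 27.69 m/s and v_y0 = −29.69 m/s (downward).
With up positive and y = 0 at the ground: y(t) = 21.9 + (−29.69) t − 4.900 t². Setting y = 0 and taking the positive root: t = [−29.69 + √(29.69² + 2·9.80·21.9)] / 9.80 = (−29.69 + 36.21) / 9.80 = 0.6646 s.
At impact: v_y = v_y0 − g t = −36.21 m/s; vₓ = 27.69 m/s.
Angle below horizontal: arctan(|v_y|/vₓ) = arctan(36.21/27.69) = 52.59°.

52.6°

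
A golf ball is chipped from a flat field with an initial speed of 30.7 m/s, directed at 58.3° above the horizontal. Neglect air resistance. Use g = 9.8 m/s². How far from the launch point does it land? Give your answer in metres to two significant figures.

86 m

Horizontal component vₓ = 30.70 cos 58.3° = 16.13 m/s; vertical v_y0 = 30.70 sin 58.3° = 26.12 m/s.
Time aloft: T = 2 v_y0 / g = 2 × 26.12 / 9.80 = 5.331 s.
Horizontal distance R = vₓ T = 16.13 × 5.331 = 85.99 m.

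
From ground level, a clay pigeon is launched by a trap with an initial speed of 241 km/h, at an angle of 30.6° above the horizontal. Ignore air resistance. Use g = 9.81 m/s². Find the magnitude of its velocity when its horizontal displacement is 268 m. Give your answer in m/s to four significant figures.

58.77 m/s

Convert: 241 km/h = 241/3.6 = 66.94 m/s.
Horizontal component vₓ = 66.94 cos 30.6° = 57.62 m/s; vertical v_y0 = 66.94 sin 30.6° = 34.08 m/s.
Time to reach x = 268 m: t = x/vₓ = 268/57.62 = 4.651 s.
Vertical velocity there: v_y = v_y0 − g t = 34.08 − 9.81 × 4.651 = −11.55 m/s.
Speed: √(vₓ² + v_y²) = √(57.62² + 11.55²) = 58.77 m/s.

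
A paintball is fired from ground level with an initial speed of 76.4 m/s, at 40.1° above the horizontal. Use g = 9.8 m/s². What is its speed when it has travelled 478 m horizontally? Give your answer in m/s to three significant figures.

Components: vₓ = 76.40 cos 40.1° = 58.44 m/s, v_y0 = 76.40 sin 40.1° = 49.21 m/s.
Time to reach x = 478 m: t = x/vₓ = 478/58.44 = 8.179 s.
Vertical velocity there: v_y = v_y0 − g t = 49.21 − 9.80 × 8.179 = −30.95 m/s.
Speed: √(vₓ² + v_y²) = √(58.44² + 30.95²) = 66.13 m/s.

66.1 m/s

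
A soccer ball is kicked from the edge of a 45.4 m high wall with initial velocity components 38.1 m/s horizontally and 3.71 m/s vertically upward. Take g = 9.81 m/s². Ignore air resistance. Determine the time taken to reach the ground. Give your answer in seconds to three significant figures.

3.44 s

Vertical motion (up positive, ground at y = 0): 4.905 t² − (3.710) t − 45.4 = 0, so t = (3.710 + √(3.710² + 2·9.81·45.4)) / 9.81 = (3.710 + 30.08) / 9.81 = 3.444 s.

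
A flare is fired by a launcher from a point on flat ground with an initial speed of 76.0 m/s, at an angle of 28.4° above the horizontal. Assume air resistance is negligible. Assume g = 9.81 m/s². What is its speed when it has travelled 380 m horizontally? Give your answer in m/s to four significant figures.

69.67 m/s

Components: vₓ = 76.00 cos 28.4° = 66.85 m/s, v_y0 = 76.00 sin 28.4° = 36.15 m/s.
Time to reach x = 380 m: t = x/vₓ = 380/66.85 = 5.684 s.
Vertical velocity there: v_y = v_y0 − g t = 36.15 − 9.81 × 5.684 = −19.61 m/s.
Speed: √(vₓ² + v_y²) = √(66.85² + 19.61²) = 69.67 m/s.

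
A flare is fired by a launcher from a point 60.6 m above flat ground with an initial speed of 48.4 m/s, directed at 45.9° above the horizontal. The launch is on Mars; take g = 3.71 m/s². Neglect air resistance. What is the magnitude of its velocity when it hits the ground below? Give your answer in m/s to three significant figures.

52.8 m/s

Horizontal component vₓ = 48.40 cos 45.9° = 33.68 m/s; vertical v_y0 = 48.40 sin 45.9° = 34.76 m/s.
The projectile lands when y = 60.6 + (34.76) t − ½·3.71·t² = 0. Positive root: t = (34.76 + √(34.76² + 2·3.71·60.6)) / 3.71 = (34.76 + 40.72) / 3.71 = 20.34 s.
Vertical velocity at impact: v_y = v_y0 − g t = 34.76 − 3.71 × 20.34 = −40.72 m/s.
Speed: |v| = √(vₓ² + v_y²) = √(33.68² + 40.72²) = 52.84 m/s.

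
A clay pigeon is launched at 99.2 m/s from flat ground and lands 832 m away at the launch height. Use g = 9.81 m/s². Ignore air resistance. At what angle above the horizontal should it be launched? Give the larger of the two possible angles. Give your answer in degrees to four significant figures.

61.98°

From R = (v₀²/g) sin 2θ: sin 2θ = 9.81 × 832 / 9840.6 = 0.8294.
2θ = 56.04° or 180° − 56.04° = 124.0°, so θ = 28.02° or 61.98°.
The larger angle is 61.98°.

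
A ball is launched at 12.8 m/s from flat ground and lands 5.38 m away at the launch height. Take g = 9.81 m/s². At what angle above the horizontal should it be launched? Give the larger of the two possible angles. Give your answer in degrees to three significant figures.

80.6°

R = v₀² sin 2θ / g gives sin 2θ = gR/v₀² = 9.81·5.38/12.8² = 0.3221.
2θ = 18.79° or 180° − 18.79° = 161.2°, so θ = 9.396° or 80.60°.
The larger angle is 80.60°.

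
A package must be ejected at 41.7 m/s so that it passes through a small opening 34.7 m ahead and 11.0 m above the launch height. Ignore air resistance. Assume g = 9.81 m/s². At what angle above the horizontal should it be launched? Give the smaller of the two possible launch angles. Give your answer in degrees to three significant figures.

23.4°

Trajectory: y = x tanθ − g x² (1 + tan²θ)/(2v₀²). With x = 34.7, y = 11.0, v₀ = 41.7, g = 9.81:
3.396 tan²θ − 34.7 tanθ + (14.40) = 0.
tanθ = [34.7 ± √(34.7² − 4 × 3.396 × (14.40))] / (2 × 3.396) = (34.7 ± 31.76) / 6.793, giving tanθ = 0.4333 or 9.783.
θ = 23.42° or 84.16°; the smaller is 23.42°.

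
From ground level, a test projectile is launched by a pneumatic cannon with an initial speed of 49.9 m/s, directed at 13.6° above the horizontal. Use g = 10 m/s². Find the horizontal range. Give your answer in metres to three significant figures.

Horizontal component vₓ = 49.90 cos 13.6° = 48.50 m/s; vertical v_y0 = 49.90 sin 13.6° = 11.73 m/s.
Flight time T = 2 v_y0 / g = 2.347 s.
Horizontal distance R = vₓ T = 48.50 × 2.347 = 113.8 m.

114 m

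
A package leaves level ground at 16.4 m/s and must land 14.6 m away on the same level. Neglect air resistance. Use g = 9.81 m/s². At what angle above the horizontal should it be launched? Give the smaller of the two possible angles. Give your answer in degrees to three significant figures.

16.1°

R = v₀² sin 2θ / g gives sin 2θ = gR/v₀² = 9.81·14.6/16.4² = 0.5325.
2θ = 32.18° or 180° − 32.18° = 147.8°, so θ = 16.09° or 73.91°.
The smaller angle is 16.09°.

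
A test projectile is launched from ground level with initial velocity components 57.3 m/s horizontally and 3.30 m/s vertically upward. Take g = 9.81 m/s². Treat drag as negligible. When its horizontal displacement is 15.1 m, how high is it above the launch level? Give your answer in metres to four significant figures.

Time to reach x = 15.1 m: t = x/vₓ = 15.1/57.30 = 0.2635 s.
Height: y = v_y0 t − ½ g t² = 3.300 × 0.2635 − 4.905 × 0.2635² = 0.8696 − 0.3406 = 0.5290 m.

0.5290 m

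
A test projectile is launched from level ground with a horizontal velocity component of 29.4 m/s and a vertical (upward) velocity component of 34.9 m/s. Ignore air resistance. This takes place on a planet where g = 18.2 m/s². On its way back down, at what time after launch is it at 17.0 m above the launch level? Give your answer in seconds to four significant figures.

3.263 s

Require v_y0 t − ½ g t² = 17.0, i.e. 9.100 t² − 34.90 t + 17.0 = 0.
Quadratic formula: t = (34.90 ± √599.21) / 18.2 = (34.90 ± 24.48) / 18.2 → t = 0.5726 s or 3.263 s.
The descending-branch root is 3.263 s.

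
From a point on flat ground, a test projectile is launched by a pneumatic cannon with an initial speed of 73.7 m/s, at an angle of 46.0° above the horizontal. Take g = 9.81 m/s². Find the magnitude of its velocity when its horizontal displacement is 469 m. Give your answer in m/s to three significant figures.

vₓ = 73.70 cos 46.0° = 51.20 m/s; v_y0 = 73.70 sin 46.0° = 53.02 m/s.
At x = 469 m, t = x/vₓ = 469/51.20 = 9.161 s.
Vertical velocity there: v_y = v_y0 − g t = 53.02 − 9.81 × 9.161 = −36.85 m/s.
Speed: √(vₓ² + v_y²) = √(51.20² + 36.85²) = 63.08 m/s.

63.1 m/s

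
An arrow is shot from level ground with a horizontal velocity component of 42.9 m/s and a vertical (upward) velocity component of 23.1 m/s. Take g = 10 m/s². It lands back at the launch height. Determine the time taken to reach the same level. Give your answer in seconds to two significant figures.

4.6 s

It returns to y = 0 when t = 2 v_y0 / g = 2(23.10)/10.0 = 4.620 s.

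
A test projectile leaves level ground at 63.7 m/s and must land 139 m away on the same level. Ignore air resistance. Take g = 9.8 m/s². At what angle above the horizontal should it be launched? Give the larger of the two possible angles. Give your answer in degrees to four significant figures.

80.19°

From R = (v₀²/g) sin 2θ: sin 2θ = 9.80 × 139 / 4057.7 = 0.3357.
2θ = 19.62° or 180° − 19.62° = 160.4°, so θ = 9.808° or 80.19°.
The larger angle is 80.19°.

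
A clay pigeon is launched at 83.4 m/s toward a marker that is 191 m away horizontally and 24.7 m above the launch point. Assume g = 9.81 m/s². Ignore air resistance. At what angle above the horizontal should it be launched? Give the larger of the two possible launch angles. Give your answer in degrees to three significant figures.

Trajectory: y = x tanθ − g x² (1 + tan²θ)/(2v₀²). With x = 191, y = 24.7, v₀ = 83.4, g = 9.81:
25.73 tan²θ − 191 tanθ + (50.43) = 0.
tanθ = [191 ± √(191² − 4 × 25.73 × (50.43))] / (2 × 25.73) = (191 ± 176.9) / 51.45, giving tanθ = 0.2741 or 7.150.
θ = 15.33° or 82.04°; the larger is 82.04°.

82.0°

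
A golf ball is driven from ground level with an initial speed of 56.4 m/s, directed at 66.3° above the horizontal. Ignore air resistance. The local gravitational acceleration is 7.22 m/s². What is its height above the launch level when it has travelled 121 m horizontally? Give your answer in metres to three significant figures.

173 m

vₓ = 56.40 cos 66.3° = 22.67 m/s; v_y0 = 56.40 sin 66.3° = 51.64 m/s.
Time to reach x = 121 m: t = x/vₓ = 121/22.67 = 5.337 s.
Height: y = v_y0 t − ½ g t² = 51.64 × 5.337 − 3.610 × 5.337² = 275.6 − 102.8 = 172.8 m.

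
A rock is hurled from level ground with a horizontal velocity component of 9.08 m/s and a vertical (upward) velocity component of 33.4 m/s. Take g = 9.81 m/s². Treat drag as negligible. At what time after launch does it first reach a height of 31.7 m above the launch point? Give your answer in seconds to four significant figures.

Height y(t) = 33.40 t − 4.905 t² = 31.7 gives 4.905 t² − 33.40 t + 31.7 = 0.
Quadratic formula: t = (33.40 ± √493.61) / 9.81 = (33.40 ± 22.22) / 9.81 → t = 1.140 s or 5.669 s.
The first (ascending) time is 1.140 s.

1.140 s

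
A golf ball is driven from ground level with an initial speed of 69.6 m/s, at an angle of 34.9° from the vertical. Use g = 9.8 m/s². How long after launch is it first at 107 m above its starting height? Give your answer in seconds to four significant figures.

vₓ = 69.60 sin 34.9° = 39.82 m/s; v_y0 = 69.60 cos 34.9° = 57.08 m/s.
Height y(t) = 57.08 t − 4.900 t² = 107 gives 4.900 t² − 57.08 t + 107 = 0.
Quadratic formula: t = (57.08 ± √1161.2) / 9.80 = (57.08 ± 34.08) / 9.80 → t = 2.348 s or 9.302 s.
The first (ascending) time is 2.348 s.

2.348 s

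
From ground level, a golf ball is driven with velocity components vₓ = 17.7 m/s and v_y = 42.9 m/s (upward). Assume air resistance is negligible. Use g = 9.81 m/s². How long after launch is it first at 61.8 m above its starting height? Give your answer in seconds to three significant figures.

1.82 s

Require v_y0 t − ½ g t² = 61.8, i.e. 4.905 t² − 42.90 t + 61.8 = 0.
Quadratic formula: t = (42.90 ± √627.89) / 9.81 = (42.90 ± 25.06) / 9.81 → t = 1.819 s or 6.927 s.
The first (ascending) time is 1.819 s.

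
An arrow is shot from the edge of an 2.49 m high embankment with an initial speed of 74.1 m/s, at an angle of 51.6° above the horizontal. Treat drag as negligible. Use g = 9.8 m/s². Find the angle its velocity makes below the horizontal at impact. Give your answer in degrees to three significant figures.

vₓ = 74.10 cos 51.6° = 46.03 m/s; v_y0 = 74.10 sin 51.6° = 58.07 m/s.
With up positive and y = 0 at the ground: y(t) = 2.49 + (58.07) t − 4.900 t². Setting y = 0 and taking the positive root: t = [58.07 + √(58.07² + 2·9.80·2.49)] / 9.80 = (58.07 + 58.49) / 9.80 = 11.89 s.
At impact: v_y = v_y0 − g t = −58.49 m/s; vₓ = 46.03 m/s.
Angle below horizontal: arctan(|v_y|/vₓ) = arctan(58.49/46.03) = 51.80°.

51.8°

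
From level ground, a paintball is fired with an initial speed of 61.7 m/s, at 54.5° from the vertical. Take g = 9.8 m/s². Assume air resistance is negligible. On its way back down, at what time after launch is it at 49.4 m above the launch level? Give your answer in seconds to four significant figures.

Components: vₓ = 61.70 sin 54.5° = 50.23 m/s, v_y0 = 61.70 cos 54.5° = 35.83 m/s.
Height y(t) = 35.83 t − 4.900 t² = 49.4 gives 4.900 t² − 35.83 t + 49.4 = 0.
Quadratic formula: t = (35.83 ± √315.50) / 9.80 = (35.83 ± 17.76) / 9.80 → t = 1.844 s or 5.469 s.
The descending-branch root is 5.469 s.

5.469 s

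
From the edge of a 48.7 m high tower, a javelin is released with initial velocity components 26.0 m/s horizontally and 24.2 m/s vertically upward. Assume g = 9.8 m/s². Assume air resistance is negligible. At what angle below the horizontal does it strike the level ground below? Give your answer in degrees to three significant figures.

Vertical motion (up positive, ground at y = 0): 4.900 t² − (24.20) t − 48.7 = 0, so t = (24.20 + √(24.20² + 2·9.80·48.7)) / 9.80 = (24.20 + 39.24) / 9.80 = 6.474 s.
At impact: v_y = v_y0 − g t = −39.24 m/s; vₓ = 26.00 m/s.
Angle below horizontal: arctan(|v_y|/vₓ) = arctan(39.24/26.00) = 56.48°.

56.5°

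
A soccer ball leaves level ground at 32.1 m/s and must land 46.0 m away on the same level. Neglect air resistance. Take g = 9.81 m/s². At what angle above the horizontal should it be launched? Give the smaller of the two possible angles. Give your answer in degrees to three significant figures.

13.0°

R = v₀² sin 2θ / g gives sin 2θ = gR/v₀² = 9.81·46.0/32.1² = 0.4379.
2θ = 25.97° or 180° − 25.97° = 154.0°, so θ = 12.99° or 77.01°.
The smaller angle is 12.99°.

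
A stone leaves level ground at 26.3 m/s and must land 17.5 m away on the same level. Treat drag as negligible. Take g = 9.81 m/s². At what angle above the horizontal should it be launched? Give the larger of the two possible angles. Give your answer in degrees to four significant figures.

82.81°

From R = (v₀²/g) sin 2θ: sin 2θ = 9.81 × 17.5 / 691.69 = 0.2482.
2θ = 14.37° or 180° − 14.37° = 165.6°, so θ = 7.185° or 82.81°.
The larger angle is 82.81°.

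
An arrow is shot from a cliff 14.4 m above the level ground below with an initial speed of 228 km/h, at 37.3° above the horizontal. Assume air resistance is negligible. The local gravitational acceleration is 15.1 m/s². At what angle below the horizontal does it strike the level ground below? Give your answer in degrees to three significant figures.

40.9°

Convert: 228 km/h = 228/3.6 = 63.33 m/s.
Components: vₓ = 63.33 cos 37.3° = 50.38 m/s, v_y0 = 63.33 sin 37.3° = 38.38 m/s.
The projectile lands when y = 14.4 + (38.38) t − ½·15.1·t² = 0. Positive root: t = (38.38 + √(38.38² + 2·15.1·14.4)) / 15.1 = (38.38 + 43.68) / 15.1 = 5.434 s.
At impact: v_y = v_y0 − g t = −43.68 m/s; vₓ = 50.38 m/s.
Angle below horizontal: arctan(|v_y|/vₓ) = arctan(43.68/50.38) = 40.92°.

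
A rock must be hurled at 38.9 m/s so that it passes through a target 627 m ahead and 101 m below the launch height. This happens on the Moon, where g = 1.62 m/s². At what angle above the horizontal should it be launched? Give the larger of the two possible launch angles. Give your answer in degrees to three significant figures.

70.3°

Trajectory: y = x tanθ − g x² (1 + tan²θ)/(2v₀²). With x = 627, y = −101, v₀ = 38.9, g = 1.62:
210.4 tan²θ − 627 tanθ + (109.4) = 0.
tanθ = [627 ± √(627² − 4 × 210.4 × (109.4))] / (2 × 210.4) = (627 ± 548.6) / 420.9, giving tanθ = 0.1862 or 2.793.
θ = 10.55° or 70.30°; the larger is 70.30°.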